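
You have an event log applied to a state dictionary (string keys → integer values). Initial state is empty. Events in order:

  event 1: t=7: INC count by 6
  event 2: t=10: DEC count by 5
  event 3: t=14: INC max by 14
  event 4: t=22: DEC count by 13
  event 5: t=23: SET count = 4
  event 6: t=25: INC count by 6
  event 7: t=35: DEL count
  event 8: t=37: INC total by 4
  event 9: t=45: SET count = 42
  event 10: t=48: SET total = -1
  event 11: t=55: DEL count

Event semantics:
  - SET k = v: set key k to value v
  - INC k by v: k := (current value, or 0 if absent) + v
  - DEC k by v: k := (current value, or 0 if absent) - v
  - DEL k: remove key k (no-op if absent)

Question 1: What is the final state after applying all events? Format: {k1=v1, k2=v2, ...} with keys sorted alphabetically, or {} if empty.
  after event 1 (t=7: INC count by 6): {count=6}
  after event 2 (t=10: DEC count by 5): {count=1}
  after event 3 (t=14: INC max by 14): {count=1, max=14}
  after event 4 (t=22: DEC count by 13): {count=-12, max=14}
  after event 5 (t=23: SET count = 4): {count=4, max=14}
  after event 6 (t=25: INC count by 6): {count=10, max=14}
  after event 7 (t=35: DEL count): {max=14}
  after event 8 (t=37: INC total by 4): {max=14, total=4}
  after event 9 (t=45: SET count = 42): {count=42, max=14, total=4}
  after event 10 (t=48: SET total = -1): {count=42, max=14, total=-1}
  after event 11 (t=55: DEL count): {max=14, total=-1}

Answer: {max=14, total=-1}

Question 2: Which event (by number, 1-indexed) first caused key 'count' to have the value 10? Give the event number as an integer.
Looking for first event where count becomes 10:
  event 1: count = 6
  event 2: count = 1
  event 3: count = 1
  event 4: count = -12
  event 5: count = 4
  event 6: count 4 -> 10  <-- first match

Answer: 6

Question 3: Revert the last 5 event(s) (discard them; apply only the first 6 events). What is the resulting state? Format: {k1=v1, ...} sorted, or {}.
Keep first 6 events (discard last 5):
  after event 1 (t=7: INC count by 6): {count=6}
  after event 2 (t=10: DEC count by 5): {count=1}
  after event 3 (t=14: INC max by 14): {count=1, max=14}
  after event 4 (t=22: DEC count by 13): {count=-12, max=14}
  after event 5 (t=23: SET count = 4): {count=4, max=14}
  after event 6 (t=25: INC count by 6): {count=10, max=14}

Answer: {count=10, max=14}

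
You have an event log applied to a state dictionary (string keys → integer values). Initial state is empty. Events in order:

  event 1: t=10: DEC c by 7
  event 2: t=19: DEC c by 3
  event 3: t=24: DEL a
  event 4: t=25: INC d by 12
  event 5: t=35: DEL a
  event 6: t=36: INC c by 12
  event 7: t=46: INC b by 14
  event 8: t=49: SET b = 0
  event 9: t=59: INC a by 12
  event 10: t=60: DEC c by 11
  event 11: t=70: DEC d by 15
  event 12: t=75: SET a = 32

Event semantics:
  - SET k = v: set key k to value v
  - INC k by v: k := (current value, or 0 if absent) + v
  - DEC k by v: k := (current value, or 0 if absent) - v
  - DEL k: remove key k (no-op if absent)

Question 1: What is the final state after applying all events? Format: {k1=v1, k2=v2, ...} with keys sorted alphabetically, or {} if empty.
  after event 1 (t=10: DEC c by 7): {c=-7}
  after event 2 (t=19: DEC c by 3): {c=-10}
  after event 3 (t=24: DEL a): {c=-10}
  after event 4 (t=25: INC d by 12): {c=-10, d=12}
  after event 5 (t=35: DEL a): {c=-10, d=12}
  after event 6 (t=36: INC c by 12): {c=2, d=12}
  after event 7 (t=46: INC b by 14): {b=14, c=2, d=12}
  after event 8 (t=49: SET b = 0): {b=0, c=2, d=12}
  after event 9 (t=59: INC a by 12): {a=12, b=0, c=2, d=12}
  after event 10 (t=60: DEC c by 11): {a=12, b=0, c=-9, d=12}
  after event 11 (t=70: DEC d by 15): {a=12, b=0, c=-9, d=-3}
  after event 12 (t=75: SET a = 32): {a=32, b=0, c=-9, d=-3}

Answer: {a=32, b=0, c=-9, d=-3}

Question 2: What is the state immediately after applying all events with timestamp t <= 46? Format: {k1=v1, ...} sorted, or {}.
Answer: {b=14, c=2, d=12}

Derivation:
Apply events with t <= 46 (7 events):
  after event 1 (t=10: DEC c by 7): {c=-7}
  after event 2 (t=19: DEC c by 3): {c=-10}
  after event 3 (t=24: DEL a): {c=-10}
  after event 4 (t=25: INC d by 12): {c=-10, d=12}
  after event 5 (t=35: DEL a): {c=-10, d=12}
  after event 6 (t=36: INC c by 12): {c=2, d=12}
  after event 7 (t=46: INC b by 14): {b=14, c=2, d=12}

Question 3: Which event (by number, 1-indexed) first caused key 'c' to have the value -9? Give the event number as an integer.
Answer: 10

Derivation:
Looking for first event where c becomes -9:
  event 1: c = -7
  event 2: c = -10
  event 3: c = -10
  event 4: c = -10
  event 5: c = -10
  event 6: c = 2
  event 7: c = 2
  event 8: c = 2
  event 9: c = 2
  event 10: c 2 -> -9  <-- first match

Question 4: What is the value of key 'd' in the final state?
Track key 'd' through all 12 events:
  event 1 (t=10: DEC c by 7): d unchanged
  event 2 (t=19: DEC c by 3): d unchanged
  event 3 (t=24: DEL a): d unchanged
  event 4 (t=25: INC d by 12): d (absent) -> 12
  event 5 (t=35: DEL a): d unchanged
  event 6 (t=36: INC c by 12): d unchanged
  event 7 (t=46: INC b by 14): d unchanged
  event 8 (t=49: SET b = 0): d unchanged
  event 9 (t=59: INC a by 12): d unchanged
  event 10 (t=60: DEC c by 11): d unchanged
  event 11 (t=70: DEC d by 15): d 12 -> -3
  event 12 (t=75: SET a = 32): d unchanged
Final: d = -3

Answer: -3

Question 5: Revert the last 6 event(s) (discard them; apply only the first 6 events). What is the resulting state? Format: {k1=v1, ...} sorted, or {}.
Keep first 6 events (discard last 6):
  after event 1 (t=10: DEC c by 7): {c=-7}
  after event 2 (t=19: DEC c by 3): {c=-10}
  after event 3 (t=24: DEL a): {c=-10}
  after event 4 (t=25: INC d by 12): {c=-10, d=12}
  after event 5 (t=35: DEL a): {c=-10, d=12}
  after event 6 (t=36: INC c by 12): {c=2, d=12}

Answer: {c=2, d=12}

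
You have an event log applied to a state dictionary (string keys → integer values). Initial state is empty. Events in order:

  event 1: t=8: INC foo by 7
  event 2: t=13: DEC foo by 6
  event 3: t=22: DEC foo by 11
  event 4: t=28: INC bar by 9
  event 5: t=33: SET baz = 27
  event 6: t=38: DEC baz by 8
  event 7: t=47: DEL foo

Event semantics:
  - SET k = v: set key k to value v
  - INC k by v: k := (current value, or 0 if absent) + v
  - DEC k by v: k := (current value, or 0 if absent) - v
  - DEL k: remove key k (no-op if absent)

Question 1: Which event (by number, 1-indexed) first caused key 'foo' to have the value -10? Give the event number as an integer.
Answer: 3

Derivation:
Looking for first event where foo becomes -10:
  event 1: foo = 7
  event 2: foo = 1
  event 3: foo 1 -> -10  <-- first match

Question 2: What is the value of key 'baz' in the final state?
Track key 'baz' through all 7 events:
  event 1 (t=8: INC foo by 7): baz unchanged
  event 2 (t=13: DEC foo by 6): baz unchanged
  event 3 (t=22: DEC foo by 11): baz unchanged
  event 4 (t=28: INC bar by 9): baz unchanged
  event 5 (t=33: SET baz = 27): baz (absent) -> 27
  event 6 (t=38: DEC baz by 8): baz 27 -> 19
  event 7 (t=47: DEL foo): baz unchanged
Final: baz = 19

Answer: 19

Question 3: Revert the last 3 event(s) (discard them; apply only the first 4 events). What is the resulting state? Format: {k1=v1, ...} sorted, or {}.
Keep first 4 events (discard last 3):
  after event 1 (t=8: INC foo by 7): {foo=7}
  after event 2 (t=13: DEC foo by 6): {foo=1}
  after event 3 (t=22: DEC foo by 11): {foo=-10}
  after event 4 (t=28: INC bar by 9): {bar=9, foo=-10}

Answer: {bar=9, foo=-10}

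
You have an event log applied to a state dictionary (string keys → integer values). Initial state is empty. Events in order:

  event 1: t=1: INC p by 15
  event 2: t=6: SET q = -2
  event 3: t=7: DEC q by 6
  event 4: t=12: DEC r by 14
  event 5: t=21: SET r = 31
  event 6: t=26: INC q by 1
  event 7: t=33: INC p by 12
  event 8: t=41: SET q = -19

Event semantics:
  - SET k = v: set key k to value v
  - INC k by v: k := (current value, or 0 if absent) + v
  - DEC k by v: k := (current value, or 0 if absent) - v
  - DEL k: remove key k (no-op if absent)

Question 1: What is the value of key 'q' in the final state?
Answer: -19

Derivation:
Track key 'q' through all 8 events:
  event 1 (t=1: INC p by 15): q unchanged
  event 2 (t=6: SET q = -2): q (absent) -> -2
  event 3 (t=7: DEC q by 6): q -2 -> -8
  event 4 (t=12: DEC r by 14): q unchanged
  event 5 (t=21: SET r = 31): q unchanged
  event 6 (t=26: INC q by 1): q -8 -> -7
  event 7 (t=33: INC p by 12): q unchanged
  event 8 (t=41: SET q = -19): q -7 -> -19
Final: q = -19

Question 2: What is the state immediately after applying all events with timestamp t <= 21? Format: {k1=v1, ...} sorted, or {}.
Answer: {p=15, q=-8, r=31}

Derivation:
Apply events with t <= 21 (5 events):
  after event 1 (t=1: INC p by 15): {p=15}
  after event 2 (t=6: SET q = -2): {p=15, q=-2}
  after event 3 (t=7: DEC q by 6): {p=15, q=-8}
  after event 4 (t=12: DEC r by 14): {p=15, q=-8, r=-14}
  after event 5 (t=21: SET r = 31): {p=15, q=-8, r=31}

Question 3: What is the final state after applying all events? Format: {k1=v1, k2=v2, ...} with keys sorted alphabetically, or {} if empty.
  after event 1 (t=1: INC p by 15): {p=15}
  after event 2 (t=6: SET q = -2): {p=15, q=-2}
  after event 3 (t=7: DEC q by 6): {p=15, q=-8}
  after event 4 (t=12: DEC r by 14): {p=15, q=-8, r=-14}
  after event 5 (t=21: SET r = 31): {p=15, q=-8, r=31}
  after event 6 (t=26: INC q by 1): {p=15, q=-7, r=31}
  after event 7 (t=33: INC p by 12): {p=27, q=-7, r=31}
  after event 8 (t=41: SET q = -19): {p=27, q=-19, r=31}

Answer: {p=27, q=-19, r=31}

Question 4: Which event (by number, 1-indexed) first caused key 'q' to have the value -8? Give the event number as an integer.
Answer: 3

Derivation:
Looking for first event where q becomes -8:
  event 2: q = -2
  event 3: q -2 -> -8  <-- first match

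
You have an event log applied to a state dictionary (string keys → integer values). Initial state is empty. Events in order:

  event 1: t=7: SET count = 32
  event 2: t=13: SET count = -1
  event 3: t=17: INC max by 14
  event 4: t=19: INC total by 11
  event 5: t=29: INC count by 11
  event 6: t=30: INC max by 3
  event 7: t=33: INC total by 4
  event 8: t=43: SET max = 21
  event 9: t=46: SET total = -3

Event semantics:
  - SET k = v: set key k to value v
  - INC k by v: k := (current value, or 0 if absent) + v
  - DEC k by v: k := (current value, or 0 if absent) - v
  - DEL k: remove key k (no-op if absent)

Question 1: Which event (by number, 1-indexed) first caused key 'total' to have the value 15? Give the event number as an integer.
Answer: 7

Derivation:
Looking for first event where total becomes 15:
  event 4: total = 11
  event 5: total = 11
  event 6: total = 11
  event 7: total 11 -> 15  <-- first match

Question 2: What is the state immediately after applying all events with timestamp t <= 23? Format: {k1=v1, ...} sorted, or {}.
Apply events with t <= 23 (4 events):
  after event 1 (t=7: SET count = 32): {count=32}
  after event 2 (t=13: SET count = -1): {count=-1}
  after event 3 (t=17: INC max by 14): {count=-1, max=14}
  after event 4 (t=19: INC total by 11): {count=-1, max=14, total=11}

Answer: {count=-1, max=14, total=11}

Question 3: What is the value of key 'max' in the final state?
Track key 'max' through all 9 events:
  event 1 (t=7: SET count = 32): max unchanged
  event 2 (t=13: SET count = -1): max unchanged
  event 3 (t=17: INC max by 14): max (absent) -> 14
  event 4 (t=19: INC total by 11): max unchanged
  event 5 (t=29: INC count by 11): max unchanged
  event 6 (t=30: INC max by 3): max 14 -> 17
  event 7 (t=33: INC total by 4): max unchanged
  event 8 (t=43: SET max = 21): max 17 -> 21
  event 9 (t=46: SET total = -3): max unchanged
Final: max = 21

Answer: 21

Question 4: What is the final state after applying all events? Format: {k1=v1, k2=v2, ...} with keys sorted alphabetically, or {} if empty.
  after event 1 (t=7: SET count = 32): {count=32}
  after event 2 (t=13: SET count = -1): {count=-1}
  after event 3 (t=17: INC max by 14): {count=-1, max=14}
  after event 4 (t=19: INC total by 11): {count=-1, max=14, total=11}
  after event 5 (t=29: INC count by 11): {count=10, max=14, total=11}
  after event 6 (t=30: INC max by 3): {count=10, max=17, total=11}
  after event 7 (t=33: INC total by 4): {count=10, max=17, total=15}
  after event 8 (t=43: SET max = 21): {count=10, max=21, total=15}
  after event 9 (t=46: SET total = -3): {count=10, max=21, total=-3}

Answer: {count=10, max=21, total=-3}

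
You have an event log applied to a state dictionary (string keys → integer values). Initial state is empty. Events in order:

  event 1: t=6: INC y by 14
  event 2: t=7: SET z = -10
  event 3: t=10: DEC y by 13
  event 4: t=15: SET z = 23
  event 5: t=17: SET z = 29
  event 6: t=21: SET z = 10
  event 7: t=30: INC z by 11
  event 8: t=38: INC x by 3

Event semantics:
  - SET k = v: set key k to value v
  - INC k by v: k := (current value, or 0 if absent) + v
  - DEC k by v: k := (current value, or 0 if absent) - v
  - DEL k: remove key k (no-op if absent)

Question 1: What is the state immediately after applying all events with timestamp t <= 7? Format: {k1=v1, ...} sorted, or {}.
Answer: {y=14, z=-10}

Derivation:
Apply events with t <= 7 (2 events):
  after event 1 (t=6: INC y by 14): {y=14}
  after event 2 (t=7: SET z = -10): {y=14, z=-10}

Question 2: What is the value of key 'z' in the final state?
Track key 'z' through all 8 events:
  event 1 (t=6: INC y by 14): z unchanged
  event 2 (t=7: SET z = -10): z (absent) -> -10
  event 3 (t=10: DEC y by 13): z unchanged
  event 4 (t=15: SET z = 23): z -10 -> 23
  event 5 (t=17: SET z = 29): z 23 -> 29
  event 6 (t=21: SET z = 10): z 29 -> 10
  event 7 (t=30: INC z by 11): z 10 -> 21
  event 8 (t=38: INC x by 3): z unchanged
Final: z = 21

Answer: 21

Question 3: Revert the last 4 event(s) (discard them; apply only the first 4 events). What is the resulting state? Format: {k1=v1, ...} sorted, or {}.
Answer: {y=1, z=23}

Derivation:
Keep first 4 events (discard last 4):
  after event 1 (t=6: INC y by 14): {y=14}
  after event 2 (t=7: SET z = -10): {y=14, z=-10}
  after event 3 (t=10: DEC y by 13): {y=1, z=-10}
  after event 4 (t=15: SET z = 23): {y=1, z=23}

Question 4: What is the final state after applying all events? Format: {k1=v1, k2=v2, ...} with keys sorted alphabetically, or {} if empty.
Answer: {x=3, y=1, z=21}

Derivation:
  after event 1 (t=6: INC y by 14): {y=14}
  after event 2 (t=7: SET z = -10): {y=14, z=-10}
  after event 3 (t=10: DEC y by 13): {y=1, z=-10}
  after event 4 (t=15: SET z = 23): {y=1, z=23}
  after event 5 (t=17: SET z = 29): {y=1, z=29}
  after event 6 (t=21: SET z = 10): {y=1, z=10}
  after event 7 (t=30: INC z by 11): {y=1, z=21}
  after event 8 (t=38: INC x by 3): {x=3, y=1, z=21}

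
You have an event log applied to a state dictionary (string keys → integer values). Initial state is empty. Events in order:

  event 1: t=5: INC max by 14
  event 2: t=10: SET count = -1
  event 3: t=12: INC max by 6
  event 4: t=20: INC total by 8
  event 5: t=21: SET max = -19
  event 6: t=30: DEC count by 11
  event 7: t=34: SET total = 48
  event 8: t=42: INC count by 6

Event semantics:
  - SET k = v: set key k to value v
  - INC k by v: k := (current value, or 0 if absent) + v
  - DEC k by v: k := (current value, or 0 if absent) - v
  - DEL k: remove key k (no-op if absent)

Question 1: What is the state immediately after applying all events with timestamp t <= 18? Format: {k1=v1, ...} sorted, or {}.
Apply events with t <= 18 (3 events):
  after event 1 (t=5: INC max by 14): {max=14}
  after event 2 (t=10: SET count = -1): {count=-1, max=14}
  after event 3 (t=12: INC max by 6): {count=-1, max=20}

Answer: {count=-1, max=20}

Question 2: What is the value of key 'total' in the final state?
Track key 'total' through all 8 events:
  event 1 (t=5: INC max by 14): total unchanged
  event 2 (t=10: SET count = -1): total unchanged
  event 3 (t=12: INC max by 6): total unchanged
  event 4 (t=20: INC total by 8): total (absent) -> 8
  event 5 (t=21: SET max = -19): total unchanged
  event 6 (t=30: DEC count by 11): total unchanged
  event 7 (t=34: SET total = 48): total 8 -> 48
  event 8 (t=42: INC count by 6): total unchanged
Final: total = 48

Answer: 48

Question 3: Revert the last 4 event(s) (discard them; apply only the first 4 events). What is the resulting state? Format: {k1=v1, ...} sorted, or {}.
Answer: {count=-1, max=20, total=8}

Derivation:
Keep first 4 events (discard last 4):
  after event 1 (t=5: INC max by 14): {max=14}
  after event 2 (t=10: SET count = -1): {count=-1, max=14}
  after event 3 (t=12: INC max by 6): {count=-1, max=20}
  after event 4 (t=20: INC total by 8): {count=-1, max=20, total=8}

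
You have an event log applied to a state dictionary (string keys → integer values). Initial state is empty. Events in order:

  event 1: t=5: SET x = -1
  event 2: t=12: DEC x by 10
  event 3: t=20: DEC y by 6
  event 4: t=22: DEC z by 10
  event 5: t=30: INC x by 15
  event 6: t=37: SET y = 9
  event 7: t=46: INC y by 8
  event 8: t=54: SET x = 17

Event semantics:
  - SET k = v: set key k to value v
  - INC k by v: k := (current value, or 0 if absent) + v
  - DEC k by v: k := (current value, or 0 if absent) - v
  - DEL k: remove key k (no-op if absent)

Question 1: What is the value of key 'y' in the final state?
Answer: 17

Derivation:
Track key 'y' through all 8 events:
  event 1 (t=5: SET x = -1): y unchanged
  event 2 (t=12: DEC x by 10): y unchanged
  event 3 (t=20: DEC y by 6): y (absent) -> -6
  event 4 (t=22: DEC z by 10): y unchanged
  event 5 (t=30: INC x by 15): y unchanged
  event 6 (t=37: SET y = 9): y -6 -> 9
  event 7 (t=46: INC y by 8): y 9 -> 17
  event 8 (t=54: SET x = 17): y unchanged
Final: y = 17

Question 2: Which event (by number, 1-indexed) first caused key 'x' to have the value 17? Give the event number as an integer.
Answer: 8

Derivation:
Looking for first event where x becomes 17:
  event 1: x = -1
  event 2: x = -11
  event 3: x = -11
  event 4: x = -11
  event 5: x = 4
  event 6: x = 4
  event 7: x = 4
  event 8: x 4 -> 17  <-- first match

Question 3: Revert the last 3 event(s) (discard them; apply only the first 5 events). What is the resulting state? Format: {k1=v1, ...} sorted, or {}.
Keep first 5 events (discard last 3):
  after event 1 (t=5: SET x = -1): {x=-1}
  after event 2 (t=12: DEC x by 10): {x=-11}
  after event 3 (t=20: DEC y by 6): {x=-11, y=-6}
  after event 4 (t=22: DEC z by 10): {x=-11, y=-6, z=-10}
  after event 5 (t=30: INC x by 15): {x=4, y=-6, z=-10}

Answer: {x=4, y=-6, z=-10}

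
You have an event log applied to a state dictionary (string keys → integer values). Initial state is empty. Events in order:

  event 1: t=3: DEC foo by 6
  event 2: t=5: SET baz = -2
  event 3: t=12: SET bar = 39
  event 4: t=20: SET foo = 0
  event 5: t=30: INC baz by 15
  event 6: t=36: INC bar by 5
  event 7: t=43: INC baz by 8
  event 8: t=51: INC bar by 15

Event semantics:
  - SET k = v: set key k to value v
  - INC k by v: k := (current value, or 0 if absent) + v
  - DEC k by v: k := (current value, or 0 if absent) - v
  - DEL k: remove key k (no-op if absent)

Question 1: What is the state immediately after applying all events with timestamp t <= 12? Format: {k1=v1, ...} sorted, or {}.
Apply events with t <= 12 (3 events):
  after event 1 (t=3: DEC foo by 6): {foo=-6}
  after event 2 (t=5: SET baz = -2): {baz=-2, foo=-6}
  after event 3 (t=12: SET bar = 39): {bar=39, baz=-2, foo=-6}

Answer: {bar=39, baz=-2, foo=-6}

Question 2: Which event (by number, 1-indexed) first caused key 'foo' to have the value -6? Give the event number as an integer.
Answer: 1

Derivation:
Looking for first event where foo becomes -6:
  event 1: foo (absent) -> -6  <-- first match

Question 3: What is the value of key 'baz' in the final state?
Answer: 21

Derivation:
Track key 'baz' through all 8 events:
  event 1 (t=3: DEC foo by 6): baz unchanged
  event 2 (t=5: SET baz = -2): baz (absent) -> -2
  event 3 (t=12: SET bar = 39): baz unchanged
  event 4 (t=20: SET foo = 0): baz unchanged
  event 5 (t=30: INC baz by 15): baz -2 -> 13
  event 6 (t=36: INC bar by 5): baz unchanged
  event 7 (t=43: INC baz by 8): baz 13 -> 21
  event 8 (t=51: INC bar by 15): baz unchanged
Final: baz = 21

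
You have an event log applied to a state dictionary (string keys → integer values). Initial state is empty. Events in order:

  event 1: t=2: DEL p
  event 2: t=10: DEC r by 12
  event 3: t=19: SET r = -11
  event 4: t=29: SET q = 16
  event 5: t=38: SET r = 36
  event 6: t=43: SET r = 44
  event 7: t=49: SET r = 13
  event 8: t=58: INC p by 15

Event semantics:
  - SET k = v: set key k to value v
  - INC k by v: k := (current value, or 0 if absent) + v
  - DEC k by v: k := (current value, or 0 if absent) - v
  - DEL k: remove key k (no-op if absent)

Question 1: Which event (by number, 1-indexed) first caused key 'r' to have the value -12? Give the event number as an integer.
Looking for first event where r becomes -12:
  event 2: r (absent) -> -12  <-- first match

Answer: 2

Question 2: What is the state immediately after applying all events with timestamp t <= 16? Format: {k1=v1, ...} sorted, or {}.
Apply events with t <= 16 (2 events):
  after event 1 (t=2: DEL p): {}
  after event 2 (t=10: DEC r by 12): {r=-12}

Answer: {r=-12}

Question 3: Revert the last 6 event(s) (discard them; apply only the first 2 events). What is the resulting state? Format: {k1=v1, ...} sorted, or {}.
Keep first 2 events (discard last 6):
  after event 1 (t=2: DEL p): {}
  after event 2 (t=10: DEC r by 12): {r=-12}

Answer: {r=-12}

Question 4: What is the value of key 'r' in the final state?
Answer: 13

Derivation:
Track key 'r' through all 8 events:
  event 1 (t=2: DEL p): r unchanged
  event 2 (t=10: DEC r by 12): r (absent) -> -12
  event 3 (t=19: SET r = -11): r -12 -> -11
  event 4 (t=29: SET q = 16): r unchanged
  event 5 (t=38: SET r = 36): r -11 -> 36
  event 6 (t=43: SET r = 44): r 36 -> 44
  event 7 (t=49: SET r = 13): r 44 -> 13
  event 8 (t=58: INC p by 15): r unchanged
Final: r = 13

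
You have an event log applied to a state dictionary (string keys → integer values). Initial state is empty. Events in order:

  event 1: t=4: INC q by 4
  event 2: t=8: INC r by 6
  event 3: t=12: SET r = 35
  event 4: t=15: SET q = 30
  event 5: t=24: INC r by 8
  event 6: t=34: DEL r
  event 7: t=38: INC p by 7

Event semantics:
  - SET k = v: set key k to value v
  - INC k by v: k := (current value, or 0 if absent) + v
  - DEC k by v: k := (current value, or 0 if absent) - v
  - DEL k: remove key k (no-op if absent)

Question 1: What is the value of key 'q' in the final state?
Track key 'q' through all 7 events:
  event 1 (t=4: INC q by 4): q (absent) -> 4
  event 2 (t=8: INC r by 6): q unchanged
  event 3 (t=12: SET r = 35): q unchanged
  event 4 (t=15: SET q = 30): q 4 -> 30
  event 5 (t=24: INC r by 8): q unchanged
  event 6 (t=34: DEL r): q unchanged
  event 7 (t=38: INC p by 7): q unchanged
Final: q = 30

Answer: 30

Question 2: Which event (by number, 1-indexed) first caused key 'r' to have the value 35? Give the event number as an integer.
Looking for first event where r becomes 35:
  event 2: r = 6
  event 3: r 6 -> 35  <-- first match

Answer: 3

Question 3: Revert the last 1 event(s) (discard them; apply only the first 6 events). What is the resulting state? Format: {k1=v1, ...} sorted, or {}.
Answer: {q=30}

Derivation:
Keep first 6 events (discard last 1):
  after event 1 (t=4: INC q by 4): {q=4}
  after event 2 (t=8: INC r by 6): {q=4, r=6}
  after event 3 (t=12: SET r = 35): {q=4, r=35}
  after event 4 (t=15: SET q = 30): {q=30, r=35}
  after event 5 (t=24: INC r by 8): {q=30, r=43}
  after event 6 (t=34: DEL r): {q=30}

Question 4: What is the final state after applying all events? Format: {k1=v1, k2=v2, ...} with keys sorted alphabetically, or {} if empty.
Answer: {p=7, q=30}

Derivation:
  after event 1 (t=4: INC q by 4): {q=4}
  after event 2 (t=8: INC r by 6): {q=4, r=6}
  after event 3 (t=12: SET r = 35): {q=4, r=35}
  after event 4 (t=15: SET q = 30): {q=30, r=35}
  after event 5 (t=24: INC r by 8): {q=30, r=43}
  after event 6 (t=34: DEL r): {q=30}
  after event 7 (t=38: INC p by 7): {p=7, q=30}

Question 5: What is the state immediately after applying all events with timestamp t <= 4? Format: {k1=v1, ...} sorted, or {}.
Apply events with t <= 4 (1 events):
  after event 1 (t=4: INC q by 4): {q=4}

Answer: {q=4}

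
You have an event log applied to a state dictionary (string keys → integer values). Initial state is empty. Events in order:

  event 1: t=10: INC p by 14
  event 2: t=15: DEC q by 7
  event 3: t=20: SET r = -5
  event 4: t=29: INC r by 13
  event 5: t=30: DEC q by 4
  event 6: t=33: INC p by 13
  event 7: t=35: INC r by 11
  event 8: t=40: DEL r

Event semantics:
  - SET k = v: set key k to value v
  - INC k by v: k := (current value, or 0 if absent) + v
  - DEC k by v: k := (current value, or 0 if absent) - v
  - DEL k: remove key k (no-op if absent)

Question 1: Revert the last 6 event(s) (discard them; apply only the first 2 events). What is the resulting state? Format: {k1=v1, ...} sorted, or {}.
Keep first 2 events (discard last 6):
  after event 1 (t=10: INC p by 14): {p=14}
  after event 2 (t=15: DEC q by 7): {p=14, q=-7}

Answer: {p=14, q=-7}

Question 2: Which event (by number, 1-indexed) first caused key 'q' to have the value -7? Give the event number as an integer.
Answer: 2

Derivation:
Looking for first event where q becomes -7:
  event 2: q (absent) -> -7  <-- first match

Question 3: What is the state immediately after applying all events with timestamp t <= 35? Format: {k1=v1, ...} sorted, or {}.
Apply events with t <= 35 (7 events):
  after event 1 (t=10: INC p by 14): {p=14}
  after event 2 (t=15: DEC q by 7): {p=14, q=-7}
  after event 3 (t=20: SET r = -5): {p=14, q=-7, r=-5}
  after event 4 (t=29: INC r by 13): {p=14, q=-7, r=8}
  after event 5 (t=30: DEC q by 4): {p=14, q=-11, r=8}
  after event 6 (t=33: INC p by 13): {p=27, q=-11, r=8}
  after event 7 (t=35: INC r by 11): {p=27, q=-11, r=19}

Answer: {p=27, q=-11, r=19}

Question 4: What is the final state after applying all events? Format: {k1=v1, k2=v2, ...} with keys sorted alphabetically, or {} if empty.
Answer: {p=27, q=-11}

Derivation:
  after event 1 (t=10: INC p by 14): {p=14}
  after event 2 (t=15: DEC q by 7): {p=14, q=-7}
  after event 3 (t=20: SET r = -5): {p=14, q=-7, r=-5}
  after event 4 (t=29: INC r by 13): {p=14, q=-7, r=8}
  after event 5 (t=30: DEC q by 4): {p=14, q=-11, r=8}
  after event 6 (t=33: INC p by 13): {p=27, q=-11, r=8}
  after event 7 (t=35: INC r by 11): {p=27, q=-11, r=19}
  after event 8 (t=40: DEL r): {p=27, q=-11}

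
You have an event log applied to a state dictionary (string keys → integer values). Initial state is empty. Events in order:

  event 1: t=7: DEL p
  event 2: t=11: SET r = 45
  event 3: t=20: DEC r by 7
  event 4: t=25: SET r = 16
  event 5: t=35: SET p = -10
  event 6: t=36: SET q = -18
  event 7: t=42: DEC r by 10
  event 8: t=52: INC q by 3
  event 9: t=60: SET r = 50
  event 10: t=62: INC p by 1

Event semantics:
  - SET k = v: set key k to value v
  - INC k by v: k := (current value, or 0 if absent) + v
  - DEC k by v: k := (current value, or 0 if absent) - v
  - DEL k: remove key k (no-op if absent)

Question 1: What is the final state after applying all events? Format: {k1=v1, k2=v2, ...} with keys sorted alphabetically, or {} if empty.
Answer: {p=-9, q=-15, r=50}

Derivation:
  after event 1 (t=7: DEL p): {}
  after event 2 (t=11: SET r = 45): {r=45}
  after event 3 (t=20: DEC r by 7): {r=38}
  after event 4 (t=25: SET r = 16): {r=16}
  after event 5 (t=35: SET p = -10): {p=-10, r=16}
  after event 6 (t=36: SET q = -18): {p=-10, q=-18, r=16}
  after event 7 (t=42: DEC r by 10): {p=-10, q=-18, r=6}
  after event 8 (t=52: INC q by 3): {p=-10, q=-15, r=6}
  after event 9 (t=60: SET r = 50): {p=-10, q=-15, r=50}
  after event 10 (t=62: INC p by 1): {p=-9, q=-15, r=50}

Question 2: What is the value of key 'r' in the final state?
Track key 'r' through all 10 events:
  event 1 (t=7: DEL p): r unchanged
  event 2 (t=11: SET r = 45): r (absent) -> 45
  event 3 (t=20: DEC r by 7): r 45 -> 38
  event 4 (t=25: SET r = 16): r 38 -> 16
  event 5 (t=35: SET p = -10): r unchanged
  event 6 (t=36: SET q = -18): r unchanged
  event 7 (t=42: DEC r by 10): r 16 -> 6
  event 8 (t=52: INC q by 3): r unchanged
  event 9 (t=60: SET r = 50): r 6 -> 50
  event 10 (t=62: INC p by 1): r unchanged
Final: r = 50

Answer: 50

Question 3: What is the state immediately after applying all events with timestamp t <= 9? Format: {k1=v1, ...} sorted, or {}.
Apply events with t <= 9 (1 events):
  after event 1 (t=7: DEL p): {}

Answer: {}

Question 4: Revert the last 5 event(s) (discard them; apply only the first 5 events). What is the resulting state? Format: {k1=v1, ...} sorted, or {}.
Answer: {p=-10, r=16}

Derivation:
Keep first 5 events (discard last 5):
  after event 1 (t=7: DEL p): {}
  after event 2 (t=11: SET r = 45): {r=45}
  after event 3 (t=20: DEC r by 7): {r=38}
  after event 4 (t=25: SET r = 16): {r=16}
  after event 5 (t=35: SET p = -10): {p=-10, r=16}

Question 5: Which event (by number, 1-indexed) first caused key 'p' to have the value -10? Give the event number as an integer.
Looking for first event where p becomes -10:
  event 5: p (absent) -> -10  <-- first match

Answer: 5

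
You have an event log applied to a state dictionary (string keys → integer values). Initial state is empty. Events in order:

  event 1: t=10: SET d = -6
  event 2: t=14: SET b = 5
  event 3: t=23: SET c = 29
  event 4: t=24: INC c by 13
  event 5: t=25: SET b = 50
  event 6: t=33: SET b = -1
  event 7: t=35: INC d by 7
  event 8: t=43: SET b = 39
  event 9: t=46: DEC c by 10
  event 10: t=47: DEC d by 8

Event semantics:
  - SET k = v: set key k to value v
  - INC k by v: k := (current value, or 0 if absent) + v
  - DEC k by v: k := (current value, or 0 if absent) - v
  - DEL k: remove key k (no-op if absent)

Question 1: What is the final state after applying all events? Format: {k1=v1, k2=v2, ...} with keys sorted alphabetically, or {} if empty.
  after event 1 (t=10: SET d = -6): {d=-6}
  after event 2 (t=14: SET b = 5): {b=5, d=-6}
  after event 3 (t=23: SET c = 29): {b=5, c=29, d=-6}
  after event 4 (t=24: INC c by 13): {b=5, c=42, d=-6}
  after event 5 (t=25: SET b = 50): {b=50, c=42, d=-6}
  after event 6 (t=33: SET b = -1): {b=-1, c=42, d=-6}
  after event 7 (t=35: INC d by 7): {b=-1, c=42, d=1}
  after event 8 (t=43: SET b = 39): {b=39, c=42, d=1}
  after event 9 (t=46: DEC c by 10): {b=39, c=32, d=1}
  after event 10 (t=47: DEC d by 8): {b=39, c=32, d=-7}

Answer: {b=39, c=32, d=-7}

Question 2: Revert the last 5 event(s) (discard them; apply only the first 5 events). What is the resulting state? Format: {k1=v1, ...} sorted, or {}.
Keep first 5 events (discard last 5):
  after event 1 (t=10: SET d = -6): {d=-6}
  after event 2 (t=14: SET b = 5): {b=5, d=-6}
  after event 3 (t=23: SET c = 29): {b=5, c=29, d=-6}
  after event 4 (t=24: INC c by 13): {b=5, c=42, d=-6}
  after event 5 (t=25: SET b = 50): {b=50, c=42, d=-6}

Answer: {b=50, c=42, d=-6}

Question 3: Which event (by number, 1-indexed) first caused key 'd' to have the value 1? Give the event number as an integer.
Looking for first event where d becomes 1:
  event 1: d = -6
  event 2: d = -6
  event 3: d = -6
  event 4: d = -6
  event 5: d = -6
  event 6: d = -6
  event 7: d -6 -> 1  <-- first match

Answer: 7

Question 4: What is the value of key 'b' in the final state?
Track key 'b' through all 10 events:
  event 1 (t=10: SET d = -6): b unchanged
  event 2 (t=14: SET b = 5): b (absent) -> 5
  event 3 (t=23: SET c = 29): b unchanged
  event 4 (t=24: INC c by 13): b unchanged
  event 5 (t=25: SET b = 50): b 5 -> 50
  event 6 (t=33: SET b = -1): b 50 -> -1
  event 7 (t=35: INC d by 7): b unchanged
  event 8 (t=43: SET b = 39): b -1 -> 39
  event 9 (t=46: DEC c by 10): b unchanged
  event 10 (t=47: DEC d by 8): b unchanged
Final: b = 39

Answer: 39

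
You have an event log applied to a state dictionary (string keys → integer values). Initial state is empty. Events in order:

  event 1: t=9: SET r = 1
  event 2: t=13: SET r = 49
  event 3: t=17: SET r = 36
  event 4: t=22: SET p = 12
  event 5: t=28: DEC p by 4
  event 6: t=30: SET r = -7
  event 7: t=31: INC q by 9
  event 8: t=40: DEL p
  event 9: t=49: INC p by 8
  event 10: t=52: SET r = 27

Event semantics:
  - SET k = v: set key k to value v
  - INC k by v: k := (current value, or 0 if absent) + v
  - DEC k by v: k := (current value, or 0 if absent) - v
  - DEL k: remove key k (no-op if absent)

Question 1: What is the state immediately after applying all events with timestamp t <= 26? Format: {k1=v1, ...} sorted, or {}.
Answer: {p=12, r=36}

Derivation:
Apply events with t <= 26 (4 events):
  after event 1 (t=9: SET r = 1): {r=1}
  after event 2 (t=13: SET r = 49): {r=49}
  after event 3 (t=17: SET r = 36): {r=36}
  after event 4 (t=22: SET p = 12): {p=12, r=36}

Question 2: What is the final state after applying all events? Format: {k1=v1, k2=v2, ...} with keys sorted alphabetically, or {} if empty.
Answer: {p=8, q=9, r=27}

Derivation:
  after event 1 (t=9: SET r = 1): {r=1}
  after event 2 (t=13: SET r = 49): {r=49}
  after event 3 (t=17: SET r = 36): {r=36}
  after event 4 (t=22: SET p = 12): {p=12, r=36}
  after event 5 (t=28: DEC p by 4): {p=8, r=36}
  after event 6 (t=30: SET r = -7): {p=8, r=-7}
  after event 7 (t=31: INC q by 9): {p=8, q=9, r=-7}
  after event 8 (t=40: DEL p): {q=9, r=-7}
  after event 9 (t=49: INC p by 8): {p=8, q=9, r=-7}
  after event 10 (t=52: SET r = 27): {p=8, q=9, r=27}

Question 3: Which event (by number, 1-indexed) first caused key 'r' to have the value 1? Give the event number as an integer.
Answer: 1

Derivation:
Looking for first event where r becomes 1:
  event 1: r (absent) -> 1  <-- first match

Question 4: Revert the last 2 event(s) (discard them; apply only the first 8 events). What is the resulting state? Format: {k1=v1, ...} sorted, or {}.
Keep first 8 events (discard last 2):
  after event 1 (t=9: SET r = 1): {r=1}
  after event 2 (t=13: SET r = 49): {r=49}
  after event 3 (t=17: SET r = 36): {r=36}
  after event 4 (t=22: SET p = 12): {p=12, r=36}
  after event 5 (t=28: DEC p by 4): {p=8, r=36}
  after event 6 (t=30: SET r = -7): {p=8, r=-7}
  after event 7 (t=31: INC q by 9): {p=8, q=9, r=-7}
  after event 8 (t=40: DEL p): {q=9, r=-7}

Answer: {q=9, r=-7}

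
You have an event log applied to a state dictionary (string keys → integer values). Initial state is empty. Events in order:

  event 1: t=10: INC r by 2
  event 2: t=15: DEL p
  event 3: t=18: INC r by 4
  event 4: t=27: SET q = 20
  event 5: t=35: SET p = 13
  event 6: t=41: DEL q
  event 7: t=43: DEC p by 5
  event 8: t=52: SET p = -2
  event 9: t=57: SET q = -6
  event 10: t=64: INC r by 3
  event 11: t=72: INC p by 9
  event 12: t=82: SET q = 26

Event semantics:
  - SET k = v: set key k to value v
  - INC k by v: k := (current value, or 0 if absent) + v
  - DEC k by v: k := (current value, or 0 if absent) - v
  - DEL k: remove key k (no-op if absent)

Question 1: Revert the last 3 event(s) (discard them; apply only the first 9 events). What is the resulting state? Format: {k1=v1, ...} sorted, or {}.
Answer: {p=-2, q=-6, r=6}

Derivation:
Keep first 9 events (discard last 3):
  after event 1 (t=10: INC r by 2): {r=2}
  after event 2 (t=15: DEL p): {r=2}
  after event 3 (t=18: INC r by 4): {r=6}
  after event 4 (t=27: SET q = 20): {q=20, r=6}
  after event 5 (t=35: SET p = 13): {p=13, q=20, r=6}
  after event 6 (t=41: DEL q): {p=13, r=6}
  after event 7 (t=43: DEC p by 5): {p=8, r=6}
  after event 8 (t=52: SET p = -2): {p=-2, r=6}
  after event 9 (t=57: SET q = -6): {p=-2, q=-6, r=6}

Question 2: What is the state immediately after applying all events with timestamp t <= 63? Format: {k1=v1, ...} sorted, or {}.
Apply events with t <= 63 (9 events):
  after event 1 (t=10: INC r by 2): {r=2}
  after event 2 (t=15: DEL p): {r=2}
  after event 3 (t=18: INC r by 4): {r=6}
  after event 4 (t=27: SET q = 20): {q=20, r=6}
  after event 5 (t=35: SET p = 13): {p=13, q=20, r=6}
  after event 6 (t=41: DEL q): {p=13, r=6}
  after event 7 (t=43: DEC p by 5): {p=8, r=6}
  after event 8 (t=52: SET p = -2): {p=-2, r=6}
  after event 9 (t=57: SET q = -6): {p=-2, q=-6, r=6}

Answer: {p=-2, q=-6, r=6}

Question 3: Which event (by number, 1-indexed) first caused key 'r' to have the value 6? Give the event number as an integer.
Answer: 3

Derivation:
Looking for first event where r becomes 6:
  event 1: r = 2
  event 2: r = 2
  event 3: r 2 -> 6  <-- first match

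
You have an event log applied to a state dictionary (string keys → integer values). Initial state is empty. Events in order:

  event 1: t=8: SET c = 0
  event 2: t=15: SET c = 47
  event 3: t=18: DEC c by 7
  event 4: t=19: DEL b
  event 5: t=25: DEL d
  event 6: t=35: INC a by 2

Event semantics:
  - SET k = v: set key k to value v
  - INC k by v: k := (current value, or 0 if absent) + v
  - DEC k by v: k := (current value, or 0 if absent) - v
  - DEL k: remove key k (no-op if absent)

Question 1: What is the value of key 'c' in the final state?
Answer: 40

Derivation:
Track key 'c' through all 6 events:
  event 1 (t=8: SET c = 0): c (absent) -> 0
  event 2 (t=15: SET c = 47): c 0 -> 47
  event 3 (t=18: DEC c by 7): c 47 -> 40
  event 4 (t=19: DEL b): c unchanged
  event 5 (t=25: DEL d): c unchanged
  event 6 (t=35: INC a by 2): c unchanged
Final: c = 40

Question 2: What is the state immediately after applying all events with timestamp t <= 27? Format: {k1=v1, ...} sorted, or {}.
Apply events with t <= 27 (5 events):
  after event 1 (t=8: SET c = 0): {c=0}
  after event 2 (t=15: SET c = 47): {c=47}
  after event 3 (t=18: DEC c by 7): {c=40}
  after event 4 (t=19: DEL b): {c=40}
  after event 5 (t=25: DEL d): {c=40}

Answer: {c=40}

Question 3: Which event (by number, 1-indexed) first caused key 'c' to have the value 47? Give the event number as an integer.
Looking for first event where c becomes 47:
  event 1: c = 0
  event 2: c 0 -> 47  <-- first match

Answer: 2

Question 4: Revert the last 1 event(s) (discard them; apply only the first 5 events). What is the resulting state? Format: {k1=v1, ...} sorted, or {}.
Keep first 5 events (discard last 1):
  after event 1 (t=8: SET c = 0): {c=0}
  after event 2 (t=15: SET c = 47): {c=47}
  after event 3 (t=18: DEC c by 7): {c=40}
  after event 4 (t=19: DEL b): {c=40}
  after event 5 (t=25: DEL d): {c=40}

Answer: {c=40}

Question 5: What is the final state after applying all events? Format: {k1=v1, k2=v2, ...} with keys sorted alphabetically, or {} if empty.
  after event 1 (t=8: SET c = 0): {c=0}
  after event 2 (t=15: SET c = 47): {c=47}
  after event 3 (t=18: DEC c by 7): {c=40}
  after event 4 (t=19: DEL b): {c=40}
  after event 5 (t=25: DEL d): {c=40}
  after event 6 (t=35: INC a by 2): {a=2, c=40}

Answer: {a=2, c=40}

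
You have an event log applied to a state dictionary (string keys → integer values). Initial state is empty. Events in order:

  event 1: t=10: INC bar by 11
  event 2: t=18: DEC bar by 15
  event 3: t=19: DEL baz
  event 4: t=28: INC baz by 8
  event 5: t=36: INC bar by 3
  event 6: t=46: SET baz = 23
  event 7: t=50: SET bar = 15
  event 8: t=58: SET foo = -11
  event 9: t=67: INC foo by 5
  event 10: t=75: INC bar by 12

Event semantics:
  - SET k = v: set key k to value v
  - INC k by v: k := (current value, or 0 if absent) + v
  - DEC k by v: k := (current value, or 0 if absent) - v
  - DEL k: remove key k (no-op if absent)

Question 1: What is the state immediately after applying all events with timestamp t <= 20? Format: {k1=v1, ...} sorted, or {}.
Apply events with t <= 20 (3 events):
  after event 1 (t=10: INC bar by 11): {bar=11}
  after event 2 (t=18: DEC bar by 15): {bar=-4}
  after event 3 (t=19: DEL baz): {bar=-4}

Answer: {bar=-4}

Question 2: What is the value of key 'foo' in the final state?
Track key 'foo' through all 10 events:
  event 1 (t=10: INC bar by 11): foo unchanged
  event 2 (t=18: DEC bar by 15): foo unchanged
  event 3 (t=19: DEL baz): foo unchanged
  event 4 (t=28: INC baz by 8): foo unchanged
  event 5 (t=36: INC bar by 3): foo unchanged
  event 6 (t=46: SET baz = 23): foo unchanged
  event 7 (t=50: SET bar = 15): foo unchanged
  event 8 (t=58: SET foo = -11): foo (absent) -> -11
  event 9 (t=67: INC foo by 5): foo -11 -> -6
  event 10 (t=75: INC bar by 12): foo unchanged
Final: foo = -6

Answer: -6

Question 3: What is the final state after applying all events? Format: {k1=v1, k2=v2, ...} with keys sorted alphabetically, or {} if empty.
  after event 1 (t=10: INC bar by 11): {bar=11}
  after event 2 (t=18: DEC bar by 15): {bar=-4}
  after event 3 (t=19: DEL baz): {bar=-4}
  after event 4 (t=28: INC baz by 8): {bar=-4, baz=8}
  after event 5 (t=36: INC bar by 3): {bar=-1, baz=8}
  after event 6 (t=46: SET baz = 23): {bar=-1, baz=23}
  after event 7 (t=50: SET bar = 15): {bar=15, baz=23}
  after event 8 (t=58: SET foo = -11): {bar=15, baz=23, foo=-11}
  after event 9 (t=67: INC foo by 5): {bar=15, baz=23, foo=-6}
  after event 10 (t=75: INC bar by 12): {bar=27, baz=23, foo=-6}

Answer: {bar=27, baz=23, foo=-6}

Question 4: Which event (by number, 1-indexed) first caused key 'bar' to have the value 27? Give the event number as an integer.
Answer: 10

Derivation:
Looking for first event where bar becomes 27:
  event 1: bar = 11
  event 2: bar = -4
  event 3: bar = -4
  event 4: bar = -4
  event 5: bar = -1
  event 6: bar = -1
  event 7: bar = 15
  event 8: bar = 15
  event 9: bar = 15
  event 10: bar 15 -> 27  <-- first match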